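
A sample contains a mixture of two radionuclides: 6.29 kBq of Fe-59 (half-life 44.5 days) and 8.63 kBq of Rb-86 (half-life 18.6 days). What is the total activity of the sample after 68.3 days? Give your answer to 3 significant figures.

Fe-59: 6.29 × (1/2)^(68.3/44.5) = 6.29 × (1/2)^1.5348 ≈ 2.1708 kBq.
Rb-86: 8.63 × (1/2)^(68.3/18.6) = 8.63 × (1/2)^3.672 ≈ 0.67704 kBq.
Total = 2.1708 + 0.67704 ≈ 2.8478 kBq.

2.85 kBq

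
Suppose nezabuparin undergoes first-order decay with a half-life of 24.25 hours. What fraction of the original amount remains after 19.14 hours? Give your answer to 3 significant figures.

0.579

n = 19.14/24.25 ≈ 0.78928 half-lives.
Fraction remaining = (1/2)^0.78928 ≈ 0.57863.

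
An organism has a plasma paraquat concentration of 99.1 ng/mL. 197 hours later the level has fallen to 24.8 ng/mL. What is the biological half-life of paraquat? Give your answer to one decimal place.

98.6 hours

A/A₀ = 24.8/99.1 ≈ 0.25025.
n = log₂(3.996) ≈ 1.9985 half-lives elapsed in 197 hours.
t½ = 197/1.9985 ≈ 98.572 hours.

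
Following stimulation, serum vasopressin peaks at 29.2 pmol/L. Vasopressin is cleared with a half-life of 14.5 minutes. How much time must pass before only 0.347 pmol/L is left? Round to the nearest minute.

93 minutes

Fraction remaining = 0.347/29.2 ≈ 0.011884.
n = log₂(29.2/0.347) = ln(84.15)/ln 2 ≈ 6.3949 half-lives.
t = n × t½ = 6.3949 × 14.5 ≈ 92.726 minutes.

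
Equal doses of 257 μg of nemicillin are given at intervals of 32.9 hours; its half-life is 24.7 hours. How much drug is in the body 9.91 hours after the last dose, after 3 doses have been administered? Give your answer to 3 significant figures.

The 3 doses were given 75.71, 42.81, 9.91 hours ago.
Total = 257·(1/2)^(75.71/24.7) + 257·(1/2)^(42.81/24.7) + 257·(1/2)^(9.91/24.7)
      = 30.706 + 77.302 + 194.61 ≈ 302.61 μg.

303 μg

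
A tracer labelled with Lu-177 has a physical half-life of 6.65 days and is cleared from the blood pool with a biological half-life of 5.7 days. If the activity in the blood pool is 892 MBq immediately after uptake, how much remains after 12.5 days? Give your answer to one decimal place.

53.0 MBq

1/t_eff = 1/t_phys + 1/t_biol = 1/6.65 + 1/5.7 = 0.32581 per day.
t_eff = 6.65 × 5.7 / (6.65 + 5.7) ≈ 3.0692 days.
Remaining = 892 × (1/2)^(12.5/3.0692) = 892 × (1/2)^4.0727 ≈ 53.011 MBq.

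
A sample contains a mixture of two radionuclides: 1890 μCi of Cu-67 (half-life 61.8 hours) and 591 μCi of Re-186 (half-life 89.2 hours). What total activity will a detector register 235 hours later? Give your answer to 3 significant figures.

231 μCi

Cu-67: 1890 × (1/2)^(235/61.8) = 1890 × (1/2)^3.8026 ≈ 135.45 μCi.
Re-186: 591 × (1/2)^(235/89.2) = 591 × (1/2)^2.6345 ≈ 95.173 μCi.
Total = 135.45 + 95.173 ≈ 230.62 μCi.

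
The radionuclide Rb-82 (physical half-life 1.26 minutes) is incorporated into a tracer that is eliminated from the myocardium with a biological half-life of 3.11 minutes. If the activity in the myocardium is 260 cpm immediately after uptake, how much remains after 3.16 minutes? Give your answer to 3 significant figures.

22.6 cpm

1/t_eff = 1/t_phys + 1/t_biol = 1/1.26 + 1/3.11 = 1.1152 per minute.
t_eff = 1.26 × 3.11 / (1.26 + 3.11) ≈ 0.8967 minutes.
Remaining = 260 × (1/2)^(3.16/0.8967) = 260 × (1/2)^3.524 ≈ 22.602 cpm.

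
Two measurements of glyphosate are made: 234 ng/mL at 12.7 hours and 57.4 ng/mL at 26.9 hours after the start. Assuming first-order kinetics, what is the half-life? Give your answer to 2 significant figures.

Over Δt = 26.9 − 12.7 = 14.2 hours, the level fell by a factor of 234/57.4 ≈ 4.0767.
n = log₂(4.0767) ≈ 2.0274 half-lives, so t½ = 14.2/2.0274 ≈ 7.0041 hours.

7.0 hours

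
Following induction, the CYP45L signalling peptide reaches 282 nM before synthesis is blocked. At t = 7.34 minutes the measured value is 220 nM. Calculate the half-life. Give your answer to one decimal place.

A/A₀ = 220/282 ≈ 0.78014.
n = log₂(1.2818) ≈ 0.35819 half-lives elapsed in 7.34 minutes.
t½ = 7.34/0.35819 ≈ 20.492 minutes.

20.5 minutes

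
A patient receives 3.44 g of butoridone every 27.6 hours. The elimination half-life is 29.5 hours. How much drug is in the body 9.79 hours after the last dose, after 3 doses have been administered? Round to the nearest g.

5 g

The 3 doses were given 64.99, 37.39, 9.79 hours ago.
Total = 3.44·(1/2)^(64.99/29.5) + 3.44·(1/2)^(37.39/29.5) + 3.44·(1/2)^(9.79/29.5)
      = 0.74709 + 1.4289 + 2.7331 ≈ 4.9091 g.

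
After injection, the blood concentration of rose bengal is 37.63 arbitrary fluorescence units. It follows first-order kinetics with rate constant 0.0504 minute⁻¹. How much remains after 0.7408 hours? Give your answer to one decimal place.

4.0 arbitrary fluorescence units

t½ = ln 2 / k = 0.69315 / 0.0504 ≈ 13.753 minutes.
Convert the elapsed time: 0.7408 hours = 44.448 minutes.
Number of half-lives: n = 44.448/13.753 ≈ 3.2319.
Remaining = 37.63 × (1/2)^3.2319 = 37.63 × 0.10644 ≈ 4.0053 arbitrary fluorescence units.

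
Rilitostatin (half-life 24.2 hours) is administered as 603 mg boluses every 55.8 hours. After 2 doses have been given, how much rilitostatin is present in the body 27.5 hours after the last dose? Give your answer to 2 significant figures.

The 2 doses were given 83.3, 27.5 hours ago.
Total = 603·(1/2)^(83.3/24.2) + 603·(1/2)^(27.5/24.2)
      = 55.479 + 274.31 ≈ 329.79 mg.

330 mg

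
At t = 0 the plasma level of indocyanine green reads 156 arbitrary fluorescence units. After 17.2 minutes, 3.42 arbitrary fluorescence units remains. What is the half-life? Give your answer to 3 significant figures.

3.12 minutes

A/A₀ = 3.42/156 ≈ 0.021923.
n = log₂(45.614) ≈ 5.5114 half-lives elapsed in 17.2 minutes.
t½ = 17.2/5.5114 ≈ 3.1208 minutes.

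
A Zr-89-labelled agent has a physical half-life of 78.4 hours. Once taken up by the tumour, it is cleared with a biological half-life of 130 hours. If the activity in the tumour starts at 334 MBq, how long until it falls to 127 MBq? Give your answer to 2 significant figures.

1/t_eff = 1/t_phys + 1/t_biol = 1/78.4 + 1/130 = 0.020447 per hour.
t_eff = 78.4 × 130 / (78.4 + 130) ≈ 48.906 hours.
n = log₂(334/127) ≈ 1.395; t = 1.395 × 48.906 ≈ 68.225 hours.

68 hours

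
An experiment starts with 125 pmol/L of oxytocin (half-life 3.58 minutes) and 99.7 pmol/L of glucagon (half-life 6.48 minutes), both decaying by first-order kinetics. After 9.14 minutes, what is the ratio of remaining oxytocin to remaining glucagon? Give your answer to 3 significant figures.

0.568

oxytocin: 125 × (1/2)^(9.14/3.58) = 125 × (1/2)^2.5531 ≈ 21.299 pmol/L.
glucagon: 99.7 × (1/2)^(9.14/6.48) = 99.7 × (1/2)^1.4105 ≈ 37.505 pmol/L.
Ratio ≈ 21.299 / 37.505 ≈ 0.56789.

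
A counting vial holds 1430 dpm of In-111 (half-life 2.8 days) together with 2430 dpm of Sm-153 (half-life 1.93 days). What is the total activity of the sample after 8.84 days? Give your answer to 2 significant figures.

260 dpm

In-111: 1430 × (1/2)^(8.84/2.8) = 1430 × (1/2)^3.1571 ≈ 160.3 dpm.
Sm-153: 2430 × (1/2)^(8.84/1.93) = 2430 × (1/2)^4.5803 ≈ 101.58 dpm.
Total = 160.3 + 101.58 ≈ 261.88 dpm.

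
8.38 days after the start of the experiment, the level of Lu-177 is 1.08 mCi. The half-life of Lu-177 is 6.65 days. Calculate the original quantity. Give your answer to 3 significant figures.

Number of half-lives elapsed: n = 8.38/6.65 ≈ 1.2602.
A₀ = A × 2^n = 1.08 × 2^1.2602 = 1.08 × 2.3952 ≈ 2.5868 mCi.

2.59 mCi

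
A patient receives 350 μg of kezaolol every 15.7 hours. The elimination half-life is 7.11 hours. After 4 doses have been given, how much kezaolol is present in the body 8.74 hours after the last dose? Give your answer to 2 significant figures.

190 μg

The 4 doses were given 55.84, 40.14, 24.44, 8.74 hours ago.
Total = 350·(1/2)^(55.84/7.11) + 350·(1/2)^(40.14/7.11) + 350·(1/2)^(24.44/7.11) + 350·(1/2)^(8.74/7.11)
      = 1.5131 + 6.9917 + 32.308 + 149.29 ≈ 190.1 μg.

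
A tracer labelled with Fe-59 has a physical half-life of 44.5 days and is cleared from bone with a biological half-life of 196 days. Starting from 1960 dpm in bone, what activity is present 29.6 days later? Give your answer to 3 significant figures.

1/t_eff = 1/t_phys + 1/t_biol = 1/44.5 + 1/196 = 0.027574 per day.
t_eff = 44.5 × 196 / (44.5 + 196) ≈ 36.266 days.
Remaining = 1960 × (1/2)^(29.6/36.266) = 1960 × (1/2)^0.81619 ≈ 1113.2 dpm.

1110 dpm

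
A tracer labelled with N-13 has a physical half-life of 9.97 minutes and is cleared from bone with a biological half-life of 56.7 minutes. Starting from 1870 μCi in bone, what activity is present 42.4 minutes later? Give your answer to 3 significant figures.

58.4 μCi

1/t_eff = 1/t_phys + 1/t_biol = 1/9.97 + 1/56.7 = 0.11794 per minute.
t_eff = 9.97 × 56.7 / (9.97 + 56.7) ≈ 8.4791 minutes.
Remaining = 1870 × (1/2)^(42.4/8.4791) = 1870 × (1/2)^5.0006 ≈ 58.415 μCi.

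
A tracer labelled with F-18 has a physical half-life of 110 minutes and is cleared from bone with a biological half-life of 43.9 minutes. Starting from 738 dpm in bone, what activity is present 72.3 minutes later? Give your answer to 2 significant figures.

1/t_eff = 1/t_phys + 1/t_biol = 1/110 + 1/43.9 = 0.03187 per minute.
t_eff = 110 × 43.9 / (110 + 43.9) ≈ 31.378 minutes.
Remaining = 738 × (1/2)^(72.3/31.378) = 738 × (1/2)^2.3042 ≈ 149.43 dpm.

150 dpm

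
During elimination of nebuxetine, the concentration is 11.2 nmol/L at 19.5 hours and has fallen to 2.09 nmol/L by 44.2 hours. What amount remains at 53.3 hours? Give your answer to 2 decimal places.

Over Δt = 44.2 − 19.5 = 24.7 hours, the level fell by a factor of 11.2/2.09 ≈ 5.3589.
n = log₂(5.3589) ≈ 2.4219 half-lives, so t½ = 24.7/2.4219 ≈ 10.199 hours.
From t = 44.2 to t = 53.3: 2.09 × (1/2)^((53.3−44.2)/10.199) ≈ 1.126 nmol/L.

1.13 nmol/L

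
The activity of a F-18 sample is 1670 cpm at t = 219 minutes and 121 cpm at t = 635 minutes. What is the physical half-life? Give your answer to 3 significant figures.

110 minutes

Over Δt = 635 − 219 = 416 minutes, the level fell by a factor of 1670/121 ≈ 13.802.
n = log₂(13.802) ≈ 3.7868 half-lives, so t½ = 416/3.7868 ≈ 109.86 minutes.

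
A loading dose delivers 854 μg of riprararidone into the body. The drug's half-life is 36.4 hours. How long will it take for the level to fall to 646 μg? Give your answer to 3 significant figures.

14.7 hours

Fraction remaining = 646/854 ≈ 0.75644.
n = log₂(854/646) = ln(1.322)/ln 2 ≈ 0.4027 half-lives.
t = n × t½ = 0.4027 × 36.4 ≈ 14.658 hours.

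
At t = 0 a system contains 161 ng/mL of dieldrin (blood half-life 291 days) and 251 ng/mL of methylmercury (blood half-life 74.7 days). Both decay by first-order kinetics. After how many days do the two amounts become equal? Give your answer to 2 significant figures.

64 days

Set 161·(1/2)^(t/291) = 251·(1/2)^(t/74.7).
Taking log₂: log₂(161/251) = t·(1/291 − 1/74.7).
log₂(0.64143) = -0.64063; 1/291 − 1/74.7 = -0.0099505.
t = -0.64063 / -0.0099505 ≈ 64.382 days.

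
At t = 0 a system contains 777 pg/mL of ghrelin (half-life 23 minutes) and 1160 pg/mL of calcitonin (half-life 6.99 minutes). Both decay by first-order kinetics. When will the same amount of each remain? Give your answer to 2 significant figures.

5.8 minutes

Set 777·(1/2)^(t/23) = 1160·(1/2)^(t/6.99).
Taking log₂: log₂(777/1160) = t·(1/23 − 1/6.99).
log₂(0.66983) = -0.57814; 1/23 − 1/6.99 = -0.099583.
t = -0.57814 / -0.099583 ≈ 5.8056 minutes.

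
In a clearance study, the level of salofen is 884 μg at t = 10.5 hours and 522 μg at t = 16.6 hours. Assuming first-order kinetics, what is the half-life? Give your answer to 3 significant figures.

8.03 hours

Over Δt = 16.6 − 10.5 = 6.1 hours, the level fell by a factor of 884/522 ≈ 1.6935.
n = log₂(1.6935) ≈ 0.76 half-lives, so t½ = 6.1/0.76 ≈ 8.0264 hours.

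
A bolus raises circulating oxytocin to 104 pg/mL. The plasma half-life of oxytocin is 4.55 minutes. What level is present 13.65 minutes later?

13 pg/mL

Elapsed time is 3 half-lives (13.65/4.55).
Each half-life halves the amount: 104 × (1/2)^3 = 104/8 = 13 pg/mL.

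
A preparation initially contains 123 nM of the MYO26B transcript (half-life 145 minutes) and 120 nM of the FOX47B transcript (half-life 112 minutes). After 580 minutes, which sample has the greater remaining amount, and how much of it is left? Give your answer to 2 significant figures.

MYO26B transcript, 7.7 nM

MYO26B transcript: 123 × (1/2)^4 ≈ 7.6875 nM.
FOX47B transcript: 120 × (1/2)^5.1786 ≈ 3.3134 nM.
MYO26B transcript has more remaining, at ≈ 7.6875 nM.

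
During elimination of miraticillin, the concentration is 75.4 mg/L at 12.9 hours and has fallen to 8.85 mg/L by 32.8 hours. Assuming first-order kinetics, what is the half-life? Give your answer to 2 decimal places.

Over Δt = 32.8 − 12.9 = 19.9 hours, the level fell by a factor of 75.4/8.85 ≈ 8.5198.
n = log₂(8.5198) ≈ 3.0908 half-lives, so t½ = 19.9/3.0908 ≈ 6.4384 hours.

6.44 hours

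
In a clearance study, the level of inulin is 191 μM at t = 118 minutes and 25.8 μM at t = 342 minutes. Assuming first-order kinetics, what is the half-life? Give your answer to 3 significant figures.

77.6 minutes

Over Δt = 342 − 118 = 224 minutes, the level fell by a factor of 191/25.8 ≈ 7.4031.
n = log₂(7.4031) ≈ 2.8881 half-lives, so t½ = 224/2.8881 ≈ 77.559 minutes.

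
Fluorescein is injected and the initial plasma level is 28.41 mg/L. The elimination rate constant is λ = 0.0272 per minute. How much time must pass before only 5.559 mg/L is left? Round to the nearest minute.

60 minutes

t½ = ln 2 / λ = 0.69315 / 0.0272 ≈ 25.483 minutes.
Fraction remaining = 5.559/28.41 ≈ 0.19567.
n = log₂(28.41/5.559) = ln(5.1106)/ln 2 ≈ 2.3535 half-lives.
t = n × t½ = 2.3535 × 25.483 ≈ 59.975 minutes.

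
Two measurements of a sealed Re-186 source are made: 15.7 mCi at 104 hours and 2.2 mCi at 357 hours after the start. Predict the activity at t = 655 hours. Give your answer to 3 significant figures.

Over Δt = 357 − 104 = 253 hours, the level fell by a factor of 15.7/2.2 ≈ 7.1364.
n = log₂(7.1364) ≈ 2.8352 half-lives, so t½ = 253/2.8352 ≈ 89.236 hours.
From t = 357 to t = 655: 2.2 × (1/2)^((655−357)/89.236) ≈ 0.21734 mCi.

0.217 mCi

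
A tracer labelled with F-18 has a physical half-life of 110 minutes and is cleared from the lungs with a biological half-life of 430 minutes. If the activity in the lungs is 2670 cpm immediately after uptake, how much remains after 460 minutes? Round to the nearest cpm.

70 cpm

1/t_eff = 1/t_phys + 1/t_biol = 1/110 + 1/430 = 0.011416 per minute.
t_eff = 110 × 430 / (110 + 430) ≈ 87.593 minutes.
Remaining = 2670 × (1/2)^(460/87.593) = 2670 × (1/2)^5.2516 ≈ 70.085 cpm.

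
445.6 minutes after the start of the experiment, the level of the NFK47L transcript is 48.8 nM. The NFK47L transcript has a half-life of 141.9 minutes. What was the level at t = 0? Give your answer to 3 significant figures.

430 nM

Number of half-lives elapsed: n = 445.6/141.9 ≈ 3.1402.
A₀ = A × 2^n = 48.8 × 2^3.1402 = 48.8 × 8.8167 ≈ 430.26 nM.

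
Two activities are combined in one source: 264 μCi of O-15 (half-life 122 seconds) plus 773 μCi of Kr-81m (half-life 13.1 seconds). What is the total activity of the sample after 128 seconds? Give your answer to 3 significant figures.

128 μCi

O-15: 264 × (1/2)^(128/122) = 264 × (1/2)^1.0492 ≈ 127.58 μCi.
Kr-81m: 773 × (1/2)^(128/13.1) = 773 × (1/2)^9.771 ≈ 0.88474 μCi.
Total = 127.58 + 0.88474 ≈ 128.46 μCi.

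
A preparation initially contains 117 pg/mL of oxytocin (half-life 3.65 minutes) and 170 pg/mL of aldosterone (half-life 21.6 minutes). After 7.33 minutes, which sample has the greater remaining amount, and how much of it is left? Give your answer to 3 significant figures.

oxytocin: 117 × (1/2)^2.0082 ≈ 29.084 pg/mL.
aldosterone: 170 × (1/2)^0.33935 ≈ 134.37 pg/mL.
Aldosterone has more remaining, at ≈ 134.37 pg/mL.

aldosterone, 134 pg/mL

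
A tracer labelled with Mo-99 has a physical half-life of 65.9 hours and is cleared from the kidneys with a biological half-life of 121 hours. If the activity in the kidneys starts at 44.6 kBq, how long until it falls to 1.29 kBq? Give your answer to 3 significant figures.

218 hours

1/t_eff = 1/t_phys + 1/t_biol = 1/65.9 + 1/121 = 0.023439 per hour.
t_eff = 65.9 × 121 / (65.9 + 121) ≈ 42.664 hours.
n = log₂(44.6/1.29) ≈ 5.1116; t = 5.1116 × 42.664 ≈ 218.08 hours.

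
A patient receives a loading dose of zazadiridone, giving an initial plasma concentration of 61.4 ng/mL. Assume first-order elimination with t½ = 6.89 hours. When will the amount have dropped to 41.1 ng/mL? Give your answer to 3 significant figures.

3.99 hours

Fraction remaining = 41.1/61.4 ≈ 0.66938.
n = log₂(61.4/41.1) = ln(1.4939)/ln 2 ≈ 0.5791 half-lives.
t = n × t½ = 0.5791 × 6.89 ≈ 3.99 hours.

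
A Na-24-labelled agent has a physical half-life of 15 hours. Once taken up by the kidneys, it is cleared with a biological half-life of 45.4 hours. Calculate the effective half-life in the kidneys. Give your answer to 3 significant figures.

11.3 hours

1/t_eff = 1/t_phys + 1/t_biol = 1/15 + 1/45.4 = 0.088693 per hour.
t_eff = 15 × 45.4 / (15 + 45.4) ≈ 11.275 hours.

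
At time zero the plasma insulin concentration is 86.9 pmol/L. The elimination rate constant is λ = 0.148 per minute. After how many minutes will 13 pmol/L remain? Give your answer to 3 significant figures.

12.8 minutes

t½ = ln 2 / λ = 0.69315 / 0.148 ≈ 4.6834 minutes.
Fraction remaining = 13/86.9 ≈ 0.1496.
n = log₂(86.9/13) = ln(6.6846)/ln 2 ≈ 2.7408 half-lives.
t = n × t½ = 2.7408 × 4.6834 ≈ 12.837 minutes.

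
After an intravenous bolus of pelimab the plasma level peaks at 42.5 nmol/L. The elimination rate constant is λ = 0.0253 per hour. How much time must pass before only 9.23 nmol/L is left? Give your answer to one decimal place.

t½ = ln 2 / λ = 0.69315 / 0.0253 ≈ 27.397 hours.
Fraction remaining = 9.23/42.5 ≈ 0.21718.
n = log₂(42.5/9.23) = ln(4.6046)/ln 2 ≈ 2.2031 half-lives.
t = n × t½ = 2.2031 × 27.397 ≈ 60.358 hours.

60.4 hours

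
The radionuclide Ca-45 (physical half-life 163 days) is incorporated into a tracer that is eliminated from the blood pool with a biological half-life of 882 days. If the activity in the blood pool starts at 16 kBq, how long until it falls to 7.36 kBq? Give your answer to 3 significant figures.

1/t_eff = 1/t_phys + 1/t_biol = 1/163 + 1/882 = 0.0072688 per day.
t_eff = 163 × 882 / (163 + 882) ≈ 137.58 days.
n = log₂(16/7.36) ≈ 1.1203; t = 1.1203 × 137.58 ≈ 154.12 days.

154 days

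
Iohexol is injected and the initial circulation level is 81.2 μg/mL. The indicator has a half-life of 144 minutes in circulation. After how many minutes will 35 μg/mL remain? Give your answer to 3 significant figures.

175 minutes

Fraction remaining = 35/81.2 ≈ 0.43103.
n = log₂(81.2/35) = ln(2.32)/ln 2 ≈ 1.2141 half-lives.
t = n × t½ = 1.2141 × 144 ≈ 174.83 minutes.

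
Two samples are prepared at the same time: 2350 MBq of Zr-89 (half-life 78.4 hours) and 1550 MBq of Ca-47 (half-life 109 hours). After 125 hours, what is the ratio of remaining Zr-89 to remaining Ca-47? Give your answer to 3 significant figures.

Zr-89: 2350 × (1/2)^(125/78.4) = 2350 × (1/2)^1.5944 ≈ 778.23 MBq.
Ca-47: 1550 × (1/2)^(125/109) = 1550 × (1/2)^1.1468 ≈ 700.03 MBq.
Ratio ≈ 778.23 / 700.03 ≈ 1.1117.

1.11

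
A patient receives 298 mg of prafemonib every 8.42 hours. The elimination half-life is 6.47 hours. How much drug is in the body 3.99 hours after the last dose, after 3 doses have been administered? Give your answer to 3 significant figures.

The 3 doses were given 20.83, 12.41, 3.99 hours ago.
Total = 298·(1/2)^(20.83/6.47) + 298·(1/2)^(12.41/6.47) + 298·(1/2)^(3.99/6.47)
      = 31.993 + 78.853 + 194.34 ≈ 305.19 mg.

305 mg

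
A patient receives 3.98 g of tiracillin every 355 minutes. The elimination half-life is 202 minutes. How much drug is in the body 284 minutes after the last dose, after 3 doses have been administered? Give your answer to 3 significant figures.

2.08 g

The 3 doses were given 994, 639, 284 minutes ago.
Total = 3.98·(1/2)^(994/202) + 3.98·(1/2)^(639/202) + 3.98·(1/2)^(284/202)
      = 0.13139 + 0.44424 + 1.5019 ≈ 2.0776 g.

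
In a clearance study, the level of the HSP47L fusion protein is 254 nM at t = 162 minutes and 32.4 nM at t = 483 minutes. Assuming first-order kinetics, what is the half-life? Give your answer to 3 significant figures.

Over Δt = 483 − 162 = 321 minutes, the level fell by a factor of 254/32.4 ≈ 7.8395.
n = log₂(7.8395) ≈ 2.9708 half-lives, so t½ = 321/2.9708 ≈ 108.05 minutes.

108 minutes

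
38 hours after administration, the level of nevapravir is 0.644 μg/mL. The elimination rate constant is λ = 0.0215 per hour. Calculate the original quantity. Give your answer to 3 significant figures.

1.46 μg/mL

t½ = ln 2 / λ = 0.69315 / 0.0215 ≈ 32.239 hours.
Number of half-lives elapsed: n = 38/32.239 ≈ 1.1787.
A₀ = A × 2^n = 0.644 × 2^1.1787 = 0.644 × 2.2637 ≈ 1.4578 μg/mL.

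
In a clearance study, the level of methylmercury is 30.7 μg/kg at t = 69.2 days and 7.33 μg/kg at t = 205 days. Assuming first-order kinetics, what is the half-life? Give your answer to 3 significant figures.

65.7 days

Over Δt = 205 − 69.2 = 135.8 days, the level fell by a factor of 30.7/7.33 ≈ 4.1883.
n = log₂(4.1883) ≈ 2.0664 half-lives, so t½ = 135.8/2.0664 ≈ 65.72 days.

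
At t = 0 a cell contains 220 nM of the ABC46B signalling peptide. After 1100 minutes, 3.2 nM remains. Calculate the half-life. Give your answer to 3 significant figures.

A/A₀ = 3.2/220 ≈ 0.014545.
n = log₂(68.75) ≈ 6.1033 half-lives elapsed in 1100 minutes.
t½ = 1100/6.1033 ≈ 180.23 minutes.

180 minutes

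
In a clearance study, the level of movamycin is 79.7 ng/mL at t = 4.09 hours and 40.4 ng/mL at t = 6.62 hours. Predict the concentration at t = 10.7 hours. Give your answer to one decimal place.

Over Δt = 6.62 − 4.09 = 2.53 hours, the level fell by a factor of 79.7/40.4 ≈ 1.9728.
n = log₂(1.9728) ≈ 0.98022 half-lives, so t½ = 2.53/0.98022 ≈ 2.581 hours.
From t = 6.62 to t = 10.7: 40.4 × (1/2)^((10.7−6.62)/2.581) ≈ 13.506 ng/mL.

13.5 ng/mL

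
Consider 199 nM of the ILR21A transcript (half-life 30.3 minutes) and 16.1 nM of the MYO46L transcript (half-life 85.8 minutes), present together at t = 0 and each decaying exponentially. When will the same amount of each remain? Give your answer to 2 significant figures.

Set 199·(1/2)^(t/30.3) = 16.1·(1/2)^(t/85.8).
Taking log₂: log₂(199/16.1) = t·(1/30.3 − 1/85.8).
log₂(12.36) = 3.6276; 1/30.3 − 1/85.8 = 0.021348.
t = 3.6276 / 0.021348 ≈ 169.93 minutes.

170 minutes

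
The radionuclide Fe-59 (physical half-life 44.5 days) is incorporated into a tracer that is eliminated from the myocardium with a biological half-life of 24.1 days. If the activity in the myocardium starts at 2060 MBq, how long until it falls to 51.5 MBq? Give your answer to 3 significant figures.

83.2 days

1/t_eff = 1/t_phys + 1/t_biol = 1/44.5 + 1/24.1 = 0.063966 per day.
t_eff = 44.5 × 24.1 / (44.5 + 24.1) ≈ 15.633 days.
n = log₂(2060/51.5) ≈ 5.3219; t = 5.3219 × 15.633 ≈ 83.2 days.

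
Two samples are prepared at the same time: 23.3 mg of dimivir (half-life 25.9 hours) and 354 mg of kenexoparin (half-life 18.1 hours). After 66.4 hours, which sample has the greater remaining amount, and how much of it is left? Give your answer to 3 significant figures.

kenexoparin, 27.8 mg

dimivir: 23.3 × (1/2)^2.5637 ≈ 3.941 mg.
kenexoparin: 354 × (1/2)^3.6685 ≈ 27.84 mg.
Kenexoparin has more remaining, at ≈ 27.84 mg.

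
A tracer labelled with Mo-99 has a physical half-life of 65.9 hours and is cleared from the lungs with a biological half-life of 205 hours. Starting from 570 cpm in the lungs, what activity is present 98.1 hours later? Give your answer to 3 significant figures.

1/t_eff = 1/t_phys + 1/t_biol = 1/65.9 + 1/205 = 0.020053 per hour.
t_eff = 65.9 × 205 / (65.9 + 205) ≈ 49.869 hours.
Remaining = 570 × (1/2)^(98.1/49.869) = 570 × (1/2)^1.9672 ≈ 145.78 cpm.

146 cpm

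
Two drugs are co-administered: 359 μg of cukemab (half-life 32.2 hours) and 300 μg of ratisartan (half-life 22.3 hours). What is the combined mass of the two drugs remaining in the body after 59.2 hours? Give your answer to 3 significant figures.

cukemab: 359 × (1/2)^(59.2/32.2) = 359 × (1/2)^1.8385 ≈ 100.38 μg.
ratisartan: 300 × (1/2)^(59.2/22.3) = 300 × (1/2)^2.6547 ≈ 47.64 μg.
Total = 100.38 + 47.64 ≈ 148.02 μg.

148 μg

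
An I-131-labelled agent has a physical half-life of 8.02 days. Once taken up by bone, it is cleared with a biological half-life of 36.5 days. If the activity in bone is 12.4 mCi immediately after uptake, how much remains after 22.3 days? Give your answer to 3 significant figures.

1/t_eff = 1/t_phys + 1/t_biol = 1/8.02 + 1/36.5 = 0.15209 per day.
t_eff = 8.02 × 36.5 / (8.02 + 36.5) ≈ 6.5752 days.
Remaining = 12.4 × (1/2)^(22.3/6.5752) = 12.4 × (1/2)^3.3915 ≈ 1.1816 mCi.

1.18 mCi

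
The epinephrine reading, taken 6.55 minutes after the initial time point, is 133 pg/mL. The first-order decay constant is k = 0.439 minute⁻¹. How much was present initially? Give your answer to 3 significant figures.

t½ = ln 2 / k = 0.69315 / 0.439 ≈ 1.5789 minutes.
Number of half-lives elapsed: n = 6.55/1.5789 ≈ 4.1484.
A₀ = A × 2^n = 133 × 2^4.1484 = 133 × 17.733 ≈ 2358.5 pg/mL.

2360 pg/mL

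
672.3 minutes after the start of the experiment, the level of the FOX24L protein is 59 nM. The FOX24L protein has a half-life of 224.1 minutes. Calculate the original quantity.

Number of half-lives elapsed: n = 672.3/224.1 ≈ 3.
A₀ = A × 2^n = 59 × 2^3 = 59 × 8 ≈ 472 nM.

472 nM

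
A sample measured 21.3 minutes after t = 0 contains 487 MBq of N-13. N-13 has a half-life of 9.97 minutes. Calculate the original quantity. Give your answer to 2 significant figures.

2100 MBq

Number of half-lives elapsed: n = 21.3/9.97 ≈ 2.1364.
A₀ = A × 2^n = 487 × 2^2.1364 = 487 × 4.3967 ≈ 2141.2 MBq.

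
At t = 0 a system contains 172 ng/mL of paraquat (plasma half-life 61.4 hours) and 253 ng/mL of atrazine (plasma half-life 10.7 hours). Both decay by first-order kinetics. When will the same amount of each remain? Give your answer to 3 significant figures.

Set 172·(1/2)^(t/61.4) = 253·(1/2)^(t/10.7).
Taking log₂: log₂(172/253) = t·(1/61.4 − 1/10.7).
log₂(0.67984) = -0.55673; 1/61.4 − 1/10.7 = -0.077171.
t = -0.55673 / -0.077171 ≈ 7.2142 hours.

7.21 hours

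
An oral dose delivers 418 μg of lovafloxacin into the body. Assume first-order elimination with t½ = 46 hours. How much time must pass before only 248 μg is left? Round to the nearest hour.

Fraction remaining = 248/418 ≈ 0.5933.
n = log₂(418/248) = ln(1.6855)/ln 2 ≈ 0.75316 half-lives.
t = n × t½ = 0.75316 × 46 ≈ 34.645 hours.

35 hours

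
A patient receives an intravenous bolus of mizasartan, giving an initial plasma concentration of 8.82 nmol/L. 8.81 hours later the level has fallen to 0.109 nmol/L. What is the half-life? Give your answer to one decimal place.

1.4 hours

A/A₀ = 0.109/8.82 ≈ 0.012358.
n = log₂(80.917) ≈ 6.3384 half-lives elapsed in 8.81 hours.
t½ = 8.81/6.3384 ≈ 1.3899 hours.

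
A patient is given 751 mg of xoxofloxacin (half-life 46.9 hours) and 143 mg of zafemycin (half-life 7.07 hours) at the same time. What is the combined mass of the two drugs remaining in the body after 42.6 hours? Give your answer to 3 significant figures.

402 mg

xoxofloxacin: 751 × (1/2)^(42.6/46.9) = 751 × (1/2)^0.90832 ≈ 400.14 mg.
zafemycin: 143 × (1/2)^(42.6/7.07) = 143 × (1/2)^6.0255 ≈ 2.1953 mg.
Total = 400.14 + 2.1953 ≈ 402.33 mg.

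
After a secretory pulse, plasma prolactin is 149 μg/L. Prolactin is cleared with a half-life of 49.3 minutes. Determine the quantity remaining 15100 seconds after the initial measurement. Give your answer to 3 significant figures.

Convert the elapsed time: 15100 seconds = 251.667 minutes.
Number of half-lives: n = 251.667/49.3 ≈ 5.1048.
Remaining = 149 × (1/2)^5.1048 = 149 × 0.02906 ≈ 4.33 μg/L.

4.33 μg/L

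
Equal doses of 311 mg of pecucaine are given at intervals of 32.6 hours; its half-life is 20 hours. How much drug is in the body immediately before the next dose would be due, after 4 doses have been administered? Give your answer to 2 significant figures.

The 4 doses were given 130.4, 97.8, 65.2, 32.6 hours ago.
Total = 311·(1/2)^(130.4/20) + 311·(1/2)^(97.8/20) + 311·(1/2)^(65.2/20) + 311·(1/2)^(32.6/20)
      = 3.3888 + 10.489 + 32.464 + 100.48 ≈ 146.82 mg.

150 mg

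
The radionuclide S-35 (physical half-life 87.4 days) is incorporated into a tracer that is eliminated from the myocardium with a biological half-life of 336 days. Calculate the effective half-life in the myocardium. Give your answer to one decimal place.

69.4 days

1/t_eff = 1/t_phys + 1/t_biol = 1/87.4 + 1/336 = 0.014418 per day.
t_eff = 87.4 × 336 / (87.4 + 336) ≈ 69.359 days.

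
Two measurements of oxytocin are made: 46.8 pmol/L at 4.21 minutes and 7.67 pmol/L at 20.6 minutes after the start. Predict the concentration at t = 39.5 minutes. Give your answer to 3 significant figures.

0.953 pmol/L

Over Δt = 20.6 − 4.21 = 16.39 minutes, the level fell by a factor of 46.8/7.67 ≈ 6.1017.
n = log₂(6.1017) ≈ 2.6092 half-lives, so t½ = 16.39/2.6092 ≈ 6.2816 minutes.
From t = 20.6 to t = 39.5: 7.67 × (1/2)^((39.5−20.6)/6.2816) ≈ 0.95293 pmol/L.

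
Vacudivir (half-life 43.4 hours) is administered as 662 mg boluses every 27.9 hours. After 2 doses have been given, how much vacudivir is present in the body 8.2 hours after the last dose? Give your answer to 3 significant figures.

953 mg

The 2 doses were given 36.1, 8.2 hours ago.
Total = 662·(1/2)^(36.1/43.4) + 662·(1/2)^(8.2/43.4)
      = 371.93 + 580.74 ≈ 952.67 mg.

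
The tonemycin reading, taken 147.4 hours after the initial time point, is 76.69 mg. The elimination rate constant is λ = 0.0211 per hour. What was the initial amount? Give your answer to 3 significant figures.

1720 mg

t½ = ln 2 / λ = 0.69315 / 0.0211 ≈ 32.851 hours.
Number of half-lives elapsed: n = 147.4/32.851 ≈ 4.487.
A₀ = A × 2^n = 76.69 × 2^4.487 = 76.69 × 22.424 ≈ 1719.7 mg.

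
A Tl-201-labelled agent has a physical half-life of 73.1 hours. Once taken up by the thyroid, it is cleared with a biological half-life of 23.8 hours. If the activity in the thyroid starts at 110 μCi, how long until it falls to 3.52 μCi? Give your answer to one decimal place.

1/t_eff = 1/t_phys + 1/t_biol = 1/73.1 + 1/23.8 = 0.055697 per hour.
t_eff = 73.1 × 23.8 / (73.1 + 23.8) ≈ 17.954 hours.
n = log₂(110/3.52) ≈ 4.9658; t = 4.9658 × 17.954 ≈ 89.158 hours.

89.2 hours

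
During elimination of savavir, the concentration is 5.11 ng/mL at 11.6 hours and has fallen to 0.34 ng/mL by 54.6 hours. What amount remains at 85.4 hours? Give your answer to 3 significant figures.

Over Δt = 54.6 − 11.6 = 43 hours, the level fell by a factor of 5.11/0.34 ≈ 15.029.
n = log₂(15.029) ≈ 3.9097 half-lives, so t½ = 43/3.9097 ≈ 10.998 hours.
From t = 54.6 to t = 85.4: 0.34 × (1/2)^((85.4−54.6)/10.998) ≈ 0.048805 ng/mL.

0.0488 ng/mL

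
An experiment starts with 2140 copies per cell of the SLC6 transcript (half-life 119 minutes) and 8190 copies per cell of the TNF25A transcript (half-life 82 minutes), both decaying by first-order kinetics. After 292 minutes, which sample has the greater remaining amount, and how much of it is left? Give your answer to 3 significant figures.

TNF25A transcript, 694 copies per cell

SLC6 transcript: 2140 × (1/2)^2.4538 ≈ 390.62 copies per cell.
TNF25A transcript: 8190 × (1/2)^3.561 ≈ 693.94 copies per cell.
TNF25A transcript has more remaining, at ≈ 693.94 copies per cell.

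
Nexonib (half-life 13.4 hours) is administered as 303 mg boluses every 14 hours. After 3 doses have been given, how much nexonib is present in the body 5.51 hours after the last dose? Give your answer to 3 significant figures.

392 mg

The 3 doses were given 33.51, 19.51, 5.51 hours ago.
Total = 303·(1/2)^(33.51/13.4) + 303·(1/2)^(19.51/13.4) + 303·(1/2)^(5.51/13.4)
      = 53.536 + 110.45 + 227.86 ≈ 391.84 mg.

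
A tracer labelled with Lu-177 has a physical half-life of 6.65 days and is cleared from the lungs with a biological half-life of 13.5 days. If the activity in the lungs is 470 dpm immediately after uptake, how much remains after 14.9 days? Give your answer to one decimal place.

46.3 dpm

1/t_eff = 1/t_phys + 1/t_biol = 1/6.65 + 1/13.5 = 0.22445 per day.
t_eff = 6.65 × 13.5 / (6.65 + 13.5) ≈ 4.4553 days.
Remaining = 470 × (1/2)^(14.9/4.4553) = 470 × (1/2)^3.3443 ≈ 46.277 dpm.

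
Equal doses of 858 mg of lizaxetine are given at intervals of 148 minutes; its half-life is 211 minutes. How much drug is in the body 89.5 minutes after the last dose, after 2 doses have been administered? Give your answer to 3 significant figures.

1030 mg

The 2 doses were given 237.5, 89.5 minutes ago.
Total = 858·(1/2)^(237.5/211) + 858·(1/2)^(89.5/211)
      = 393.23 + 639.44 ≈ 1032.7 mg.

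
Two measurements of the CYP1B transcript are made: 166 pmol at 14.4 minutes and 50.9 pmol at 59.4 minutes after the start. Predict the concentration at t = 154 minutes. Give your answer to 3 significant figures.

Over Δt = 59.4 − 14.4 = 45 minutes, the level fell by a factor of 166/50.9 ≈ 3.2613.
n = log₂(3.2613) ≈ 1.7054 half-lives, so t½ = 45/1.7054 ≈ 26.386 minutes.
From t = 59.4 to t = 154: 50.9 × (1/2)^((154−59.4)/26.386) ≈ 4.2409 pmol.

4.24 pmol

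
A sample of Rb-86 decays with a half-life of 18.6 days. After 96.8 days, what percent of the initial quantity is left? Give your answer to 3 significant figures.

2.71%

n = 96.8/18.6 ≈ 5.2043 half-lives.
Fraction remaining = (1/2)^5.2043 ≈ 0.027124, i.e. 2.7124%.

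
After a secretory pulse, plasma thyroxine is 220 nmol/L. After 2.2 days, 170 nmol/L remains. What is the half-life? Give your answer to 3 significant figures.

5.91 days

A/A₀ = 170/220 ≈ 0.77273.
n = log₂(1.2941) ≈ 0.37197 half-lives elapsed in 2.2 days.
t½ = 2.2/0.37197 ≈ 5.9145 days.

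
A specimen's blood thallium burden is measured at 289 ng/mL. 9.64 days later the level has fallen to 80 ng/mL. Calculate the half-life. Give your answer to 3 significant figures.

A/A₀ = 80/289 ≈ 0.27682.
n = log₂(3.6125) ≈ 1.853 half-lives elapsed in 9.64 days.
t½ = 9.64/1.853 ≈ 5.2024 days.

5.20 days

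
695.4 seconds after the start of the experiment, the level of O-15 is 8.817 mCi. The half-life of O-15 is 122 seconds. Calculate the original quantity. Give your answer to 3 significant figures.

458 mCi

Number of half-lives elapsed: n = 695.4/122 ≈ 5.7.
A₀ = A × 2^n = 8.817 × 2^5.7 = 8.817 × 51.984 ≈ 458.34 mCi.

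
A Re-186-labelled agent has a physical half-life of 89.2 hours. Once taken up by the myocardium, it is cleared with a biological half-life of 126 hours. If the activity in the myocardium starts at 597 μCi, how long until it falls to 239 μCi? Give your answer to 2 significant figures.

69 hours

1/t_eff = 1/t_phys + 1/t_biol = 1/89.2 + 1/126 = 0.019147 per hour.
t_eff = 89.2 × 126 / (89.2 + 126) ≈ 52.227 hours.
n = log₂(597/239) ≈ 1.3207; t = 1.3207 × 52.227 ≈ 68.977 hours.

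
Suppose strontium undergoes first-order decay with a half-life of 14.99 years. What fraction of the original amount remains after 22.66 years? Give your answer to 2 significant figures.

0.35

n = 22.66/14.99 ≈ 1.5117 half-lives.
Fraction remaining = (1/2)^1.5117 ≈ 0.3507.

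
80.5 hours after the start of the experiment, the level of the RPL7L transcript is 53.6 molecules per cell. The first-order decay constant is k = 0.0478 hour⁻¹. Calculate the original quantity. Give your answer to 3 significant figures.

2510 molecules per cell

t½ = ln 2 / k = 0.69315 / 0.0478 ≈ 14.501 hours.
Number of half-lives elapsed: n = 80.5/14.501 ≈ 5.5513.
A₀ = A × 2^n = 53.6 × 2^5.5513 = 53.6 × 46.894 ≈ 2513.5 molecules per cell.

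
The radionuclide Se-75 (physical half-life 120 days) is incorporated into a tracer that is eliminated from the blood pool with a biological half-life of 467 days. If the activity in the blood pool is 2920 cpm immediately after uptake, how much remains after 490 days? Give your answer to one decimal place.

83.2 cpm

1/t_eff = 1/t_phys + 1/t_biol = 1/120 + 1/467 = 0.010475 per day.
t_eff = 120 × 467 / (120 + 467) ≈ 95.468 days.
Remaining = 2920 × (1/2)^(490/95.468) = 2920 × (1/2)^5.1326 ≈ 83.238 cpm.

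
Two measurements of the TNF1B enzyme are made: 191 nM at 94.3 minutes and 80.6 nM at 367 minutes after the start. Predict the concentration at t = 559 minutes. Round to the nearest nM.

44 nM

Over Δt = 367 − 94.3 = 272.7 minutes, the level fell by a factor of 191/80.6 ≈ 2.3697.
n = log₂(2.3697) ≈ 1.2447 half-lives, so t½ = 272.7/1.2447 ≈ 219.09 minutes.
From t = 367 to t = 559: 80.6 × (1/2)^((559−367)/219.09) ≈ 43.906 nM.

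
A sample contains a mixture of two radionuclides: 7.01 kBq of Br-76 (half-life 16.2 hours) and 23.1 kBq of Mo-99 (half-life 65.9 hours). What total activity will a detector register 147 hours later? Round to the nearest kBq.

Br-76: 7.01 × (1/2)^(147/16.2) = 7.01 × (1/2)^9.0741 ≈ 0.013006 kBq.
Mo-99: 23.1 × (1/2)^(147/65.9) = 23.1 × (1/2)^2.2307 ≈ 4.9217 kBq.
Total = 0.013006 + 4.9217 ≈ 4.9347 kBq.

5 kBq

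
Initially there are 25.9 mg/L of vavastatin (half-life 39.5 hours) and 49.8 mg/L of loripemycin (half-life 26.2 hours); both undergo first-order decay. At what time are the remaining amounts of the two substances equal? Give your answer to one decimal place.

Set 25.9·(1/2)^(t/39.5) = 49.8·(1/2)^(t/26.2).
Taking log₂: log₂(25.9/49.8) = t·(1/39.5 − 1/26.2).
log₂(0.52008) = -0.94319; 1/39.5 − 1/26.2 = -0.012851.
t = -0.94319 / -0.012851 ≈ 73.392 hours.

73.4 hours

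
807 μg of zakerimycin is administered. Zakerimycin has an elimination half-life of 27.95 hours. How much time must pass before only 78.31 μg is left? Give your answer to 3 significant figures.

Fraction remaining = 78.31/807 ≈ 0.097038.
n = log₂(807/78.31) = ln(10.305)/ln 2 ≈ 3.3653 half-lives.
t = n × t½ = 3.3653 × 27.95 ≈ 94.06 hours.

94.1 hours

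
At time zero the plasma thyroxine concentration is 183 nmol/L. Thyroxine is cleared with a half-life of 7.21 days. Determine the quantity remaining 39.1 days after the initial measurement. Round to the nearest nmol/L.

4 nmol/L

Number of half-lives: n = 39.1/7.21 ≈ 5.423.
Remaining = 183 × (1/2)^5.423 = 183 × 0.023308 ≈ 4.2654 nmol/L.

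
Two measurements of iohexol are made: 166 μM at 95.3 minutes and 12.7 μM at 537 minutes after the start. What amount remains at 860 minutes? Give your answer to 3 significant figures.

1.94 μM

Over Δt = 537 − 95.3 = 441.7 minutes, the level fell by a factor of 166/12.7 ≈ 13.071.
n = log₂(13.071) ≈ 3.7083 half-lives, so t½ = 441.7/3.7083 ≈ 119.11 minutes.
From t = 537 to t = 860: 12.7 × (1/2)^((860−537)/119.11) ≈ 1.9386 μM.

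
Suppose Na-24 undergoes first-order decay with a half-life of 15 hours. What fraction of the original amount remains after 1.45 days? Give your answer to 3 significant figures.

1.45 days = 34.8 hours.
n = 34.8/15 ≈ 2.32 half-lives.
Fraction remaining = (1/2)^2.32 ≈ 0.20027.

0.200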